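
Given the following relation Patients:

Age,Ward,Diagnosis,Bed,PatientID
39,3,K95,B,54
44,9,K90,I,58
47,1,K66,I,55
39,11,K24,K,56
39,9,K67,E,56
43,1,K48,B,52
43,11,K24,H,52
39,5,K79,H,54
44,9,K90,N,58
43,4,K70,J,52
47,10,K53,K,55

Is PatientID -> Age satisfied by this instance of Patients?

Yes

PatientID=54: 2 rows → Age = 39, 39 ✓
PatientID=58: 2 rows → Age = 44, 44 ✓
PatientID=55: 2 rows → Age = 47, 47 ✓
PatientID=56: 2 rows → Age = 39, 39 ✓
PatientID=52: 3 rows → Age = 43, 43, 43 ✓
Every PatientID value is associated with a single Age value, so PatientID -> Age holds.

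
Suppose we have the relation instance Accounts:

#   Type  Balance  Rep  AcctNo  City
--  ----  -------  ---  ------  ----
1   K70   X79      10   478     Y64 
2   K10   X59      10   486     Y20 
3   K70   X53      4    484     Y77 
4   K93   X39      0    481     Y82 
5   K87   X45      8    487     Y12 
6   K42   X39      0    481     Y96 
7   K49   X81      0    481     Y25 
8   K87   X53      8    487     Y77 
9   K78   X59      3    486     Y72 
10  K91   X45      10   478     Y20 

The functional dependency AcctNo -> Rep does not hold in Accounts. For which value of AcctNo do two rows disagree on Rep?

AcctNo=478: rows 1, 10 → Rep = 10, 10 ✓
AcctNo=486: rows 2, 9 → Rep takes values {10, 3} — violation
AcctNo=484: row 3 → Rep = 4 ✓
AcctNo=481: rows 4, 6, 7 → Rep = 0, 0, 0 ✓
AcctNo=487: rows 5, 8 → Rep = 8, 8 ✓
The only AcctNo value with inconsistent Rep is AcctNo=486.

486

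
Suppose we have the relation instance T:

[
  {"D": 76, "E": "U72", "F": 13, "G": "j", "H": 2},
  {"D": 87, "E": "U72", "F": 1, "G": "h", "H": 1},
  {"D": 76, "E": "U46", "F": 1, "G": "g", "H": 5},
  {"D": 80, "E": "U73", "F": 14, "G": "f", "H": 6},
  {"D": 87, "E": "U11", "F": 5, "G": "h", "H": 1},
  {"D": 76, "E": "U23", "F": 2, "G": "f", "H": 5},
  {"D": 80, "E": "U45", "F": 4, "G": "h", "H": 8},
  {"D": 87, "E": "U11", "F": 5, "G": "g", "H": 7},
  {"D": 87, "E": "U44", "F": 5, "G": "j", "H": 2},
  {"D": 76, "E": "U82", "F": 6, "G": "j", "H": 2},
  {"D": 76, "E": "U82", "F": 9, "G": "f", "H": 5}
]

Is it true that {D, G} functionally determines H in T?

(D=76, G=j): 2 rows → H = 2, 2 ✓
(D=87, G=h): 2 rows → H = 1, 1 ✓
(D=76, G=g): 1 row → H = 5 ✓
(D=80, G=f): 1 row → H = 6 ✓
(D=76, G=f): 2 rows → H = 5, 5 ✓
(D=80, G=h): 1 row → H = 8 ✓
(D=87, G=g): 1 row → H = 7 ✓
(D=87, G=j): 1 row → H = 2 ✓
Every {D, G} value is associated with a single H value, so {D, G} → H holds.

Yes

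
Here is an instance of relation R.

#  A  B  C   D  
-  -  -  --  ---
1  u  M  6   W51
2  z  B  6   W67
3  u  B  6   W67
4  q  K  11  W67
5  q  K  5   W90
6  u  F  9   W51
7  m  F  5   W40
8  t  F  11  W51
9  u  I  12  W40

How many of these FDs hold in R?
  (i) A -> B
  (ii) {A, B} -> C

0

(i) A -> B: A=u: rows 1, 3, 6, 9 → B takes values {M, B, F, I} — violation — fails.
(ii) {A, B} -> C: (A=q, B=K): rows 4, 5 → C takes values {11, 5} — violation — fails.
None of the 2 dependencies hold.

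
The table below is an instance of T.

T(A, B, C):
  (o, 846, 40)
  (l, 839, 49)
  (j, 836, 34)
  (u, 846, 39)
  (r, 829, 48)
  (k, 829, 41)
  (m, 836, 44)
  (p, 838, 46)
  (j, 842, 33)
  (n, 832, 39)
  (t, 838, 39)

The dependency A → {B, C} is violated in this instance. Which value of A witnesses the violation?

A=o: 1 row → {B,C} = (846, 40) ✓
A=l: 1 row → {B,C} = (839, 49) ✓
A=j: 2 rows → {B,C} takes values {(836, 34), (842, 33)} — violation
A=u: 1 row → {B,C} = (846, 39) ✓
A=r: 1 row → {B,C} = (829, 48) ✓
A=k: 1 row → {B,C} = (829, 41) ✓
A=m: 1 row → {B,C} = (836, 44) ✓
A=p: 1 row → {B,C} = (838, 46) ✓
A=n: 1 row → {B,C} = (832, 39) ✓
A=t: 1 row → {B,C} = (838, 39) ✓
The only A value with inconsistent RHS is A=j.

j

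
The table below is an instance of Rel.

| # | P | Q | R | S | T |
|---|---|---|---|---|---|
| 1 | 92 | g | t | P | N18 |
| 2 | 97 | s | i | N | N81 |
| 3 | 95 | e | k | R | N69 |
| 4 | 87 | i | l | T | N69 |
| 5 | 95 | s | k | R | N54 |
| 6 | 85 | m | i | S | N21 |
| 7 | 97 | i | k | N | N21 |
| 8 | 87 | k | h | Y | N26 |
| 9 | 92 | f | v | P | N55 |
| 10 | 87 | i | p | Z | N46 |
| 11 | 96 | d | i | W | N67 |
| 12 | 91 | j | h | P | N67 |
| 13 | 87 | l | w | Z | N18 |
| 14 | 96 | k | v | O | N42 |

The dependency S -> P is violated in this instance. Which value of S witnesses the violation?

P

S=P: rows 1, 9, 12 → P takes values {92, 91} — violation
S=N: rows 2, 7 → P = 97, 97 ✓
S=R: rows 3, 5 → P = 95, 95 ✓
S=T: row 4 → P = 87 ✓
S=S: row 6 → P = 85 ✓
S=Y: row 8 → P = 87 ✓
S=Z: rows 10, 13 → P = 87, 87 ✓
S=W: row 11 → P = 96 ✓
S=O: row 14 → P = 96 ✓
The only S value with inconsistent P is S=P.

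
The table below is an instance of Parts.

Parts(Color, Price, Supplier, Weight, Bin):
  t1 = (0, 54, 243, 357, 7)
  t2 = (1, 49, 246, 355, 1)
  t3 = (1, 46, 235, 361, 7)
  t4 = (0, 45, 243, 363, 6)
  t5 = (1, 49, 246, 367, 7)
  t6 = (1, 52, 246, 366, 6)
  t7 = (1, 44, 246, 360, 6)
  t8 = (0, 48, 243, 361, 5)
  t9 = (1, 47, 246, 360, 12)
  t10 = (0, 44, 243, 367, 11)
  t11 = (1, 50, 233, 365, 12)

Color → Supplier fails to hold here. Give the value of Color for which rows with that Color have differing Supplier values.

Color=0: rows 1, 4, 8, 10 → Supplier = 243, 243, 243, 243 ✓
Color=1: rows 2, 3, 5, 6, 7, 9, 11 → Supplier takes values {246, 235, 233} — violation
The only Color value with inconsistent Supplier is Color=1.

1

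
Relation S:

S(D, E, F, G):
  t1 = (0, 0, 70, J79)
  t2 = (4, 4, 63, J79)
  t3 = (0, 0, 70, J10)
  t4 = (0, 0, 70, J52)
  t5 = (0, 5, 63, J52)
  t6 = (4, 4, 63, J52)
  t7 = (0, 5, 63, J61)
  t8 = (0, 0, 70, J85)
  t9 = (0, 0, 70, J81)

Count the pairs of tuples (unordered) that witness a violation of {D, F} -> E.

0

(D=0, F=70): all 5 rows agree on E — 0 pairs.
(D=4, F=63): all 2 rows agree on E — 0 pairs.
(D=0, F=63): all 2 rows agree on E — 0 pairs.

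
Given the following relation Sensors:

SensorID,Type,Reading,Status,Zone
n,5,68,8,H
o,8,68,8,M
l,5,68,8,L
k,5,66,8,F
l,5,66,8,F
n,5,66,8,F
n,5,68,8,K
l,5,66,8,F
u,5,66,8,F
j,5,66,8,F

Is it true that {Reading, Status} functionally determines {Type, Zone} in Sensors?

No

(Reading=68, Status=8): 4 rows → {Type,Zone} takes values {(5, H), (8, M), (5, L), (5, K)} — violation
(Reading=66, Status=8): 6 rows → {Type,Zone} = (5, F), (5, F), (5, F), (5, F), (5, F), (5, F) ✓
Two rows agree on {Reading, Status} but differ on {Type, Zone}, so {Reading, Status} → {Type, Zone} does not hold.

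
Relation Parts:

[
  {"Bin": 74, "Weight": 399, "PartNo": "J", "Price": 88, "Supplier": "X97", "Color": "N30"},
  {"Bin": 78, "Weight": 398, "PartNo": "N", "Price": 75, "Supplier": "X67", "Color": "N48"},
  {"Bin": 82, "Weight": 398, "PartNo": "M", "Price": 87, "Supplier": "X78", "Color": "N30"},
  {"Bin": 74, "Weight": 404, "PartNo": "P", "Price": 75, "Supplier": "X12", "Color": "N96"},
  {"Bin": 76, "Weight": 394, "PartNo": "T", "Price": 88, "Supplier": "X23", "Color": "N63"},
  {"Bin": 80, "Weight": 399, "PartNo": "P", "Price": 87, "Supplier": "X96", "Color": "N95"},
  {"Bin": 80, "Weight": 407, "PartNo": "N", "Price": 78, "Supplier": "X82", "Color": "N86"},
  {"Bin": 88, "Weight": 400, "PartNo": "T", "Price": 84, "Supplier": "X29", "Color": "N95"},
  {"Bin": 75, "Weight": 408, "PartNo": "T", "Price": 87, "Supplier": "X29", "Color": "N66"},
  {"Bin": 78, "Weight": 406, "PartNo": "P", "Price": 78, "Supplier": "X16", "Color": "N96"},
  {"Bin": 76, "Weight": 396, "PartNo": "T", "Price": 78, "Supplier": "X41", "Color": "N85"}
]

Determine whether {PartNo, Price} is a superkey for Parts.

Yes

All 11 rows have distinct {PartNo, Price} values, so {PartNo, Price} → (all attributes) holds and {PartNo, Price} is a superkey.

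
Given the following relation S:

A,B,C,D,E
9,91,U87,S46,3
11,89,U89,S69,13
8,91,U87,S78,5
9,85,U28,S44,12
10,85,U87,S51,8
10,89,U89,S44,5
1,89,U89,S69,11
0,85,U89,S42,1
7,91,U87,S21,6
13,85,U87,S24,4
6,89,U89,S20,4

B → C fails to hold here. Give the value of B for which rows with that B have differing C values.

85

B=91: 3 rows → C = U87, U87, U87 ✓
B=89: 4 rows → C = U89, U89, U89, U89 ✓
B=85: 4 rows → C takes values {U28, U87, U89} — violation
The only B value with inconsistent C is B=85.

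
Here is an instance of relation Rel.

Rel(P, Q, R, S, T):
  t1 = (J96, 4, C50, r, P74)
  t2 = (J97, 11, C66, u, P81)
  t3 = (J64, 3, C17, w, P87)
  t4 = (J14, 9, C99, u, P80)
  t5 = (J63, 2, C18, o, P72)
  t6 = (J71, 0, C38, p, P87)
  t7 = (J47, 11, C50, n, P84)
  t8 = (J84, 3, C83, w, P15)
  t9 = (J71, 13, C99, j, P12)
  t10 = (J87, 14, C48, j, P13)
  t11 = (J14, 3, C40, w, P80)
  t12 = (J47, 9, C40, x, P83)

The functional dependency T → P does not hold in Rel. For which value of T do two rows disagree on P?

P87

T=P74: row 1 → P = J96 ✓
T=P81: row 2 → P = J97 ✓
T=P87: rows 3, 6 → P takes values {J64, J71} — violation
T=P80: rows 4, 11 → P = J14, J14 ✓
T=P72: row 5 → P = J63 ✓
T=P84: row 7 → P = J47 ✓
T=P15: row 8 → P = J84 ✓
T=P12: row 9 → P = J71 ✓
T=P13: row 10 → P = J87 ✓
T=P83: row 12 → P = J47 ✓
The only T value with inconsistent P is T=P87.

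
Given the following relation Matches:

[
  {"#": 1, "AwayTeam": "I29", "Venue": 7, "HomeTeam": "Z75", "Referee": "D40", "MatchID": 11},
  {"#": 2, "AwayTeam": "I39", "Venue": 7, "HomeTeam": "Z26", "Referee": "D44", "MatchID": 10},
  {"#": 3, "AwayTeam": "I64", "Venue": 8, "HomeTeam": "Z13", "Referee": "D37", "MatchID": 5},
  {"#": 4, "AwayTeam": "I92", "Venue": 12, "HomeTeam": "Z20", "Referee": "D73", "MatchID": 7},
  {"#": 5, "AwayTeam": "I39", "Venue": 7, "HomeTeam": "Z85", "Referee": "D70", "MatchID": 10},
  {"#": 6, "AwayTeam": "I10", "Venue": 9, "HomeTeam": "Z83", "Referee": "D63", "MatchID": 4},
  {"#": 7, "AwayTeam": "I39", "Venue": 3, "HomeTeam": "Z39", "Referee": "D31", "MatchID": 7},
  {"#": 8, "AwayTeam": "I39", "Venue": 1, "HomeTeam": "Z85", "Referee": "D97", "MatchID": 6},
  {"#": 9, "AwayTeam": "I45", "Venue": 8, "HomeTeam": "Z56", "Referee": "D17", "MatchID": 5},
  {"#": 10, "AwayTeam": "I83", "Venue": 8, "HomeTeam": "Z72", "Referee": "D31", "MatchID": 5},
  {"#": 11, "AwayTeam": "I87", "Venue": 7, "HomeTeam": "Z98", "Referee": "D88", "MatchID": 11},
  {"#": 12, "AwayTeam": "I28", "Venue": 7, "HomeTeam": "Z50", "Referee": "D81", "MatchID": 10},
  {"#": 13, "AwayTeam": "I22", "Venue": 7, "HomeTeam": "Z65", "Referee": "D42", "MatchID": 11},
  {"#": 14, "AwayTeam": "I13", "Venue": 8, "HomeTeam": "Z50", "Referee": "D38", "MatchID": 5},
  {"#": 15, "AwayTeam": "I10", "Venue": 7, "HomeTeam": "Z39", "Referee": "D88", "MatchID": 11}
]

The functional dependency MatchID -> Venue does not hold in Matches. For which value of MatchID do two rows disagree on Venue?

MatchID=11: rows 1, 11, 13, 15 → Venue = 7, 7, 7, 7 ✓
MatchID=10: rows 2, 5, 12 → Venue = 7, 7, 7 ✓
MatchID=5: rows 3, 9, 10, 14 → Venue = 8, 8, 8, 8 ✓
MatchID=7: rows 4, 7 → Venue takes values {12, 3} — violation
MatchID=4: row 6 → Venue = 9 ✓
MatchID=6: row 8 → Venue = 1 ✓
The only MatchID value with inconsistent Venue is MatchID=7.

7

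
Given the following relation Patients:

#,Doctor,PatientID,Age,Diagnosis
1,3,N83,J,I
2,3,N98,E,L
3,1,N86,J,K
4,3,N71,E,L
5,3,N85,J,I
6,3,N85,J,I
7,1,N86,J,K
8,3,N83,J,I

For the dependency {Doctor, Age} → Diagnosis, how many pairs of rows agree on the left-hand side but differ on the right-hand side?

(Doctor=3, Age=J): all 4 rows agree on Diagnosis — 0 pairs.
(Doctor=3, Age=E): all 2 rows agree on Diagnosis — 0 pairs.
(Doctor=1, Age=J): all 2 rows agree on Diagnosis — 0 pairs.

0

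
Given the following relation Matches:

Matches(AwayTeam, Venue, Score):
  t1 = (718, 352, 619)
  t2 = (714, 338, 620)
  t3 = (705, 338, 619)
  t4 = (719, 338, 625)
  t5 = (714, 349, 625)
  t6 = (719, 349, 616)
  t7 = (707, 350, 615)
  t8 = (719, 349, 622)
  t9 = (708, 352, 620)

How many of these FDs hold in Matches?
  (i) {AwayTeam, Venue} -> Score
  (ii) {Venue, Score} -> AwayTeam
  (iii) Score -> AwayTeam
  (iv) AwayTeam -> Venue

(i) {AwayTeam, Venue} -> Score: (AwayTeam=719, Venue=349): rows 6, 8 → Score takes values {616, 622} — violation — fails.
(ii) {Venue, Score} -> AwayTeam: every LHS value maps to a single RHS value — holds.
(iii) Score -> AwayTeam: Score=619: rows 1, 3 → AwayTeam takes values {718, 705} — violation; Score=620: rows 2, 9 → AwayTeam takes values {714, 708} — violation; Score=625: rows 4, 5 → AwayTeam takes values {719, 714} — violation — fails.
(iv) AwayTeam -> Venue: AwayTeam=714: rows 2, 5 → Venue takes values {338, 349} — violation; AwayTeam=719: rows 4, 6, 8 → Venue takes values {338, 349} — violation — fails.
1 of the 4 dependencies holds.

1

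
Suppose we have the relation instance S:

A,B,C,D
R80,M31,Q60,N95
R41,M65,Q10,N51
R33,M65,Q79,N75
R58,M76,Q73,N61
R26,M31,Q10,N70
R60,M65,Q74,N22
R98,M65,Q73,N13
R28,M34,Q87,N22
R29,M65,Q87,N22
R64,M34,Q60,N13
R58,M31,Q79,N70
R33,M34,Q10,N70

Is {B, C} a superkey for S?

All 12 rows have distinct {B, C} values, so {B, C} → (all attributes) holds and {B, C} is a superkey.

Yes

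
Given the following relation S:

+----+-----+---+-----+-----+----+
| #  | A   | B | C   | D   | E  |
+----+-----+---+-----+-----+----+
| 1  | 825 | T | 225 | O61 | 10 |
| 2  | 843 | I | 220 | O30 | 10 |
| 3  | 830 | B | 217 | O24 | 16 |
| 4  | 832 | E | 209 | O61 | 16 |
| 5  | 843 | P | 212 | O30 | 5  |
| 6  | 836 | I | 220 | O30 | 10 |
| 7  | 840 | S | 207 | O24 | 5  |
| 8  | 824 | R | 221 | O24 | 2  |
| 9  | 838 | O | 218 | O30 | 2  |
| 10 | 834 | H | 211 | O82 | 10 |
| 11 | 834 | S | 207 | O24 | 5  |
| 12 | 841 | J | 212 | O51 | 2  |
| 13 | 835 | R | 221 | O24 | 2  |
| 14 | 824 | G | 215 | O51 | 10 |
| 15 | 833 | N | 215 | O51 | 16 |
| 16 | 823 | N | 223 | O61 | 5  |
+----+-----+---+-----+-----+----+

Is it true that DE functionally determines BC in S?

(D=O61, E=10): row 1 → {B,C} = (T, 225) ✓
(D=O30, E=10): rows 2, 6 → {B,C} = (I, 220), (I, 220) ✓
(D=O24, E=16): row 3 → {B,C} = (B, 217) ✓
(D=O61, E=16): row 4 → {B,C} = (E, 209) ✓
(D=O30, E=5): row 5 → {B,C} = (P, 212) ✓
(D=O24, E=5): rows 7, 11 → {B,C} = (S, 207), (S, 207) ✓
(D=O24, E=2): rows 8, 13 → {B,C} = (R, 221), (R, 221) ✓
(D=O30, E=2): row 9 → {B,C} = (O, 218) ✓
(D=O82, E=10): row 10 → {B,C} = (H, 211) ✓
(D=O51, E=2): row 12 → {B,C} = (J, 212) ✓
(D=O51, E=10): row 14 → {B,C} = (G, 215) ✓
(D=O51, E=16): row 15 → {B,C} = (N, 215) ✓
(D=O61, E=5): row 16 → {B,C} = (N, 223) ✓
Every DE value is associated with a single BC value, so DE → BC holds.

Yes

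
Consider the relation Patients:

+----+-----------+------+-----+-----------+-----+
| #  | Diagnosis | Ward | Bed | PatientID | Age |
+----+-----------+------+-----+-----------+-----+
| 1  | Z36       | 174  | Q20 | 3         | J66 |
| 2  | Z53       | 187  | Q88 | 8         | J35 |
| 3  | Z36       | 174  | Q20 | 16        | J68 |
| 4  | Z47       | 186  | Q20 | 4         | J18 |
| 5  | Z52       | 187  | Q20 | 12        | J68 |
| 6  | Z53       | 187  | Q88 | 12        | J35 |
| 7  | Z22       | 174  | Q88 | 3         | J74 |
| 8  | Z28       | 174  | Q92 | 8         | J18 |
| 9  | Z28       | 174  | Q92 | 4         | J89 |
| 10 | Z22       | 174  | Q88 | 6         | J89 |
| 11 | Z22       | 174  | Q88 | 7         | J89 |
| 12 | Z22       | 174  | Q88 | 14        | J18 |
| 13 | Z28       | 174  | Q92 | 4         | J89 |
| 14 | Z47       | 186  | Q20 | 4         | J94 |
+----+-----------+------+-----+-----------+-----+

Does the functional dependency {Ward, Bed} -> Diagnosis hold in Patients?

Yes

(Ward=174, Bed=Q20): rows 1, 3 → Diagnosis = Z36, Z36 ✓
(Ward=187, Bed=Q88): rows 2, 6 → Diagnosis = Z53, Z53 ✓
(Ward=186, Bed=Q20): rows 4, 14 → Diagnosis = Z47, Z47 ✓
(Ward=187, Bed=Q20): row 5 → Diagnosis = Z52 ✓
(Ward=174, Bed=Q88): rows 7, 10, 11, 12 → Diagnosis = Z22, Z22, Z22, Z22 ✓
(Ward=174, Bed=Q92): rows 8, 9, 13 → Diagnosis = Z28, Z28, Z28 ✓
Every {Ward, Bed} value is associated with a single Diagnosis value, so {Ward, Bed} -> Diagnosis holds.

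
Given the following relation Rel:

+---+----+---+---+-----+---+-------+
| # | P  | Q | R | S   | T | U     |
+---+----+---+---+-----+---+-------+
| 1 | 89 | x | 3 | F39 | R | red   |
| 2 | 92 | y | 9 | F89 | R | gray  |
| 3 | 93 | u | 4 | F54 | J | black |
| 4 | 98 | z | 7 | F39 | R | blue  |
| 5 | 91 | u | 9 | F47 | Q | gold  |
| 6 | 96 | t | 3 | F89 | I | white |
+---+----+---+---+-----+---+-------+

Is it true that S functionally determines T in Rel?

S=F39: rows 1, 4 → T = R, R ✓
S=F89: rows 2, 6 → T takes values {R, I} — violation
S=F54: row 3 → T = J ✓
S=F47: row 5 → T = Q ✓
Two rows agree on S but differ on T, so S → T does not hold.

No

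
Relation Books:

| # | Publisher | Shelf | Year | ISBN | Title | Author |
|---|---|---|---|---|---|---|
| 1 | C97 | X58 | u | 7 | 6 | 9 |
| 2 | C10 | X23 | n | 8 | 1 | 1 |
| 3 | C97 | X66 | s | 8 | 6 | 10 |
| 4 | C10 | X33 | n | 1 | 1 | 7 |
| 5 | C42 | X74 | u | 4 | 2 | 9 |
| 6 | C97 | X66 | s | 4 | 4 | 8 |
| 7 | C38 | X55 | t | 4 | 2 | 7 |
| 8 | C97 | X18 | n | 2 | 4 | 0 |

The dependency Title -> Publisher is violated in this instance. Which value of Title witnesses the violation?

Title=6: rows 1, 3 → Publisher = C97, C97 ✓
Title=1: rows 2, 4 → Publisher = C10, C10 ✓
Title=2: rows 5, 7 → Publisher takes values {C42, C38} — violation
Title=4: rows 6, 8 → Publisher = C97, C97 ✓
The only Title value with inconsistent Publisher is Title=2.

2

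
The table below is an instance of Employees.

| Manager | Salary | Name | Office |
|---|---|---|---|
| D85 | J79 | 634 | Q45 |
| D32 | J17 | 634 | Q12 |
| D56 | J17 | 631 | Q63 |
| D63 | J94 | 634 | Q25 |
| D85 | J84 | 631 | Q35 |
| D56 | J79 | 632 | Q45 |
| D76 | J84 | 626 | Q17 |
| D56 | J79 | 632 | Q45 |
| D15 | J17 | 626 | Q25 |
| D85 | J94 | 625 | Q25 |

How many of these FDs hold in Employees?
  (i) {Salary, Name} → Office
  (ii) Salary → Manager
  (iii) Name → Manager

(i) {Salary, Name} → Office: every LHS value maps to a single RHS value — holds.
(ii) Salary → Manager: Salary=J79: 3 rows → Manager takes values {D85, D56} — violation; Salary=J17: 3 rows → Manager takes values {D32, D56, D15} — violation; Salary=J94: 2 rows → Manager takes values {D63, D85} — violation; Salary=J84: 2 rows → Manager takes values {D85, D76} — violation — fails.
(iii) Name → Manager: Name=634: 3 rows → Manager takes values {D85, D32, D63} — violation; Name=631: 2 rows → Manager takes values {D56, D85} — violation; Name=626: 2 rows → Manager takes values {D76, D15} — violation — fails.
1 of the 3 dependencies holds.

1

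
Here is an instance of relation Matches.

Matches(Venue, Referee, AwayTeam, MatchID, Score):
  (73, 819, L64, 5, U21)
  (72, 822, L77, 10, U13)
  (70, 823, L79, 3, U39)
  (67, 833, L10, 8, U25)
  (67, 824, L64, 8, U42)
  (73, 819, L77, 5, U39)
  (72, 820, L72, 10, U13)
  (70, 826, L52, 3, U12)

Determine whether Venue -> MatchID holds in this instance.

Yes

Venue=73: 2 rows → MatchID = 5, 5 ✓
Venue=72: 2 rows → MatchID = 10, 10 ✓
Venue=70: 2 rows → MatchID = 3, 3 ✓
Venue=67: 2 rows → MatchID = 8, 8 ✓
Every Venue value is associated with a single MatchID value, so Venue -> MatchID holds.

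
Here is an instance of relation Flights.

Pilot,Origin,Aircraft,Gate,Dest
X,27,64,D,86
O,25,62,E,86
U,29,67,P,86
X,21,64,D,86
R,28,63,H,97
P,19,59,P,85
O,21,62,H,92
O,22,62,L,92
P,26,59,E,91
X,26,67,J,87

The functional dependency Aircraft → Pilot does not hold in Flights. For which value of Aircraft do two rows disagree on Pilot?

67

Aircraft=64: 2 rows → Pilot = X, X ✓
Aircraft=62: 3 rows → Pilot = O, O, O ✓
Aircraft=67: 2 rows → Pilot takes values {U, X} — violation
Aircraft=63: 1 row → Pilot = R ✓
Aircraft=59: 2 rows → Pilot = P, P ✓
The only Aircraft value with inconsistent Pilot is Aircraft=67.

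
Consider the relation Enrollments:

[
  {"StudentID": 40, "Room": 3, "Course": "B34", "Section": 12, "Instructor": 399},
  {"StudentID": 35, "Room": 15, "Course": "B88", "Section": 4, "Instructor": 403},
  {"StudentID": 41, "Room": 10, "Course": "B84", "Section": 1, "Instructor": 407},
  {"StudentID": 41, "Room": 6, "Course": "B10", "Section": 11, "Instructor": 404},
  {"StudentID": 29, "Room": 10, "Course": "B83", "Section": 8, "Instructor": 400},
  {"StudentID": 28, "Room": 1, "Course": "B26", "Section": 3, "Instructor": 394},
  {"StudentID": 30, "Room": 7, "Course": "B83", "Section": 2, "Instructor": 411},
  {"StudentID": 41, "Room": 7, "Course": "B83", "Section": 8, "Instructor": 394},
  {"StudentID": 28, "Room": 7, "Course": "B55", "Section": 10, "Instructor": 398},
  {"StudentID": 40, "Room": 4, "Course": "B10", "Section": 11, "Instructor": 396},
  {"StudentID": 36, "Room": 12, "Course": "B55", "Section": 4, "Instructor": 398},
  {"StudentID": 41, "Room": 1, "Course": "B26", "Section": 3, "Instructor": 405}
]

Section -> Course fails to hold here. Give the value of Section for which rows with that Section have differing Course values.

Section=12: 1 row → Course = B34 ✓
Section=4: 2 rows → Course takes values {B88, B55} — violation
Section=1: 1 row → Course = B84 ✓
Section=11: 2 rows → Course = B10, B10 ✓
Section=8: 2 rows → Course = B83, B83 ✓
Section=3: 2 rows → Course = B26, B26 ✓
Section=2: 1 row → Course = B83 ✓
Section=10: 1 row → Course = B55 ✓
The only Section value with inconsistent Course is Section=4.

4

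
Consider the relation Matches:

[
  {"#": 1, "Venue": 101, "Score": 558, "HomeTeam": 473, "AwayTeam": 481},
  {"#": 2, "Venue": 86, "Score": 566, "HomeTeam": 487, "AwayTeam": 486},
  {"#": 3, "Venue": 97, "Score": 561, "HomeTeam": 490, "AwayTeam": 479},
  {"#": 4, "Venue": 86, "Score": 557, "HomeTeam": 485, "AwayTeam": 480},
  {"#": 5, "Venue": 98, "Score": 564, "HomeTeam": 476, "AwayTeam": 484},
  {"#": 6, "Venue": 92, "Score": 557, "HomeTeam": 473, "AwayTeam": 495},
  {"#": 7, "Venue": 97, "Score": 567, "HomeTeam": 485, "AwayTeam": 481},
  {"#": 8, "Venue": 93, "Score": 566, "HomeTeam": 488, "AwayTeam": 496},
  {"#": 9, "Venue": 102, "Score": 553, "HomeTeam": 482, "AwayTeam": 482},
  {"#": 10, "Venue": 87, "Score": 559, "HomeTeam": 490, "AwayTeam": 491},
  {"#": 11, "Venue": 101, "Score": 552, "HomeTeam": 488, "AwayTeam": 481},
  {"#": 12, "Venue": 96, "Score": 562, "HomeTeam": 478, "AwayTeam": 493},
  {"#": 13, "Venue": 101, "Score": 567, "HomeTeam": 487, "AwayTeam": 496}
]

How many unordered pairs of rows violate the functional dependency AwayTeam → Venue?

3

AwayTeam=481: violating pairs (1,7), (7,11) — 2 pairs.
AwayTeam=496: violating pairs (8,13) — 1 pair.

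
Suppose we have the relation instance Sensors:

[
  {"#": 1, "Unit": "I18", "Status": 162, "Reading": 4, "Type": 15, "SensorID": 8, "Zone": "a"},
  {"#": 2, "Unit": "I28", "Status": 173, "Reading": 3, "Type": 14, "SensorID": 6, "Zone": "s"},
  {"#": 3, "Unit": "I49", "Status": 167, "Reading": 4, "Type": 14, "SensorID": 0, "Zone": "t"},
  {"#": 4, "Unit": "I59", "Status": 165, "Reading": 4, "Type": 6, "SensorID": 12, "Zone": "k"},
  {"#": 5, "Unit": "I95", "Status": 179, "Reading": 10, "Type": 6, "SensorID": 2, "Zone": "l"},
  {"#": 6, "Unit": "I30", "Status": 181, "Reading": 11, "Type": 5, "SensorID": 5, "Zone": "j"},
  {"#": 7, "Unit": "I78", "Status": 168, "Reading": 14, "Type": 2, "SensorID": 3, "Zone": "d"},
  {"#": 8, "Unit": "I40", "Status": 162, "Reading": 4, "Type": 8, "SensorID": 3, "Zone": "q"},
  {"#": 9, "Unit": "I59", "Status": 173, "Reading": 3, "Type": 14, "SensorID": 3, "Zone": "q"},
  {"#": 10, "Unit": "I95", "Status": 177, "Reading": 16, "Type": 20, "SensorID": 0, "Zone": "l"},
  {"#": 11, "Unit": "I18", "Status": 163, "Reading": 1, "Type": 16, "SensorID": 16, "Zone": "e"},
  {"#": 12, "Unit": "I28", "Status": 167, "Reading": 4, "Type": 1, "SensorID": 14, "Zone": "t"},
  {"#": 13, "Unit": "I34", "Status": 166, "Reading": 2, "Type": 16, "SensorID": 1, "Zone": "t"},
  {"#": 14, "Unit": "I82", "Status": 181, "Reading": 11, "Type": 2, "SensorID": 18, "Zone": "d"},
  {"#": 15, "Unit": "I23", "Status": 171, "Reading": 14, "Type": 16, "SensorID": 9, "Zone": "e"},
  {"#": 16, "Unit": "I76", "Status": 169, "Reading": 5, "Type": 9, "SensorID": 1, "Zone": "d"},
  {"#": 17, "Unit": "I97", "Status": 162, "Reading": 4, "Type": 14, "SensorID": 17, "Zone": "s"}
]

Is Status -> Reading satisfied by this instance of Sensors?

Yes

Status=162: rows 1, 8, 17 → Reading = 4, 4, 4 ✓
Status=173: rows 2, 9 → Reading = 3, 3 ✓
Status=167: rows 3, 12 → Reading = 4, 4 ✓
Status=165: row 4 → Reading = 4 ✓
Status=179: row 5 → Reading = 10 ✓
Status=181: rows 6, 14 → Reading = 11, 11 ✓
Status=168: row 7 → Reading = 14 ✓
Status=177: row 10 → Reading = 16 ✓
Status=163: row 11 → Reading = 1 ✓
Status=166: row 13 → Reading = 2 ✓
Status=171: row 15 → Reading = 14 ✓
Status=169: row 16 → Reading = 5 ✓
Every Status value is associated with a single Reading value, so Status -> Reading holds.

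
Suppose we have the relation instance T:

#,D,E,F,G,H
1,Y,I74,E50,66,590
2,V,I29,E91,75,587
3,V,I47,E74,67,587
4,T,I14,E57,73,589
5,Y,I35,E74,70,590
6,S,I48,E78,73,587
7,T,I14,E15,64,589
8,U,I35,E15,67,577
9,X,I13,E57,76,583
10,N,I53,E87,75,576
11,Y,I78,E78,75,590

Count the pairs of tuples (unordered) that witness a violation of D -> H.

0

D=Y: all 3 rows agree on H — 0 pairs.
D=V: all 2 rows agree on H — 0 pairs.
D=T: all 2 rows agree on H — 0 pairs.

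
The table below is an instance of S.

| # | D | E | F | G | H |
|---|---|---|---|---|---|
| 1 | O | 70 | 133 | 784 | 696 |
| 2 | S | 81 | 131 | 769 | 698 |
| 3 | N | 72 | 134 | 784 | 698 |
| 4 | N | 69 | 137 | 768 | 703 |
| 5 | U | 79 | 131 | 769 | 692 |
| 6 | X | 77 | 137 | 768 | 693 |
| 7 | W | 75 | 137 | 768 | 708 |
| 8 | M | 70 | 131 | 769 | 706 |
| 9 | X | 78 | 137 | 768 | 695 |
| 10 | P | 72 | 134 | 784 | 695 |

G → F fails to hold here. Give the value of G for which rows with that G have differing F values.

G=784: rows 1, 3, 10 → F takes values {133, 134} — violation
G=769: rows 2, 5, 8 → F = 131, 131, 131 ✓
G=768: rows 4, 6, 7, 9 → F = 137, 137, 137, 137 ✓
The only G value with inconsistent F is G=784.

784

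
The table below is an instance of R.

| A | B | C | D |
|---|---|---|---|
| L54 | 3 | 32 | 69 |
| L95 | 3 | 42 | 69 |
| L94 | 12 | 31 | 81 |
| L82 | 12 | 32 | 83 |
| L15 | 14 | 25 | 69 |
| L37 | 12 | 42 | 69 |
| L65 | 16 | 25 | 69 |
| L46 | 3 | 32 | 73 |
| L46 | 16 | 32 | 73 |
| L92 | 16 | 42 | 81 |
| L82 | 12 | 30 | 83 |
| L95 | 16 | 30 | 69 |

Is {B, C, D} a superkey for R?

Yes

All 12 rows have distinct {B, C, D} values, so {B, C, D} → (all attributes) holds and {B, C, D} is a superkey.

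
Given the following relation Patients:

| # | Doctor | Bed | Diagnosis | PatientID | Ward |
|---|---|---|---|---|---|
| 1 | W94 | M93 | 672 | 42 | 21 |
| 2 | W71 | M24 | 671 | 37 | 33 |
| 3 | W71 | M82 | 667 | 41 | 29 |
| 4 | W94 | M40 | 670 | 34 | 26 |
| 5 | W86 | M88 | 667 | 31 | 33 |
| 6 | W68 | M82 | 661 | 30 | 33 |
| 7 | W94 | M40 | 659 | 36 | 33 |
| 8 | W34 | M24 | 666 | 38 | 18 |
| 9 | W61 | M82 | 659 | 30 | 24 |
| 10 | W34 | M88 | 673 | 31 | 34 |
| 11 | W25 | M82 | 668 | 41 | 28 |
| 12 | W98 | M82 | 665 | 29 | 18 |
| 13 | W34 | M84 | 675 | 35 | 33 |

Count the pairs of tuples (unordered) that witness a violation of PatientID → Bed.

PatientID=41: all 2 rows agree on Bed — 0 pairs.
PatientID=31: all 2 rows agree on Bed — 0 pairs.
PatientID=30: all 2 rows agree on Bed — 0 pairs.

0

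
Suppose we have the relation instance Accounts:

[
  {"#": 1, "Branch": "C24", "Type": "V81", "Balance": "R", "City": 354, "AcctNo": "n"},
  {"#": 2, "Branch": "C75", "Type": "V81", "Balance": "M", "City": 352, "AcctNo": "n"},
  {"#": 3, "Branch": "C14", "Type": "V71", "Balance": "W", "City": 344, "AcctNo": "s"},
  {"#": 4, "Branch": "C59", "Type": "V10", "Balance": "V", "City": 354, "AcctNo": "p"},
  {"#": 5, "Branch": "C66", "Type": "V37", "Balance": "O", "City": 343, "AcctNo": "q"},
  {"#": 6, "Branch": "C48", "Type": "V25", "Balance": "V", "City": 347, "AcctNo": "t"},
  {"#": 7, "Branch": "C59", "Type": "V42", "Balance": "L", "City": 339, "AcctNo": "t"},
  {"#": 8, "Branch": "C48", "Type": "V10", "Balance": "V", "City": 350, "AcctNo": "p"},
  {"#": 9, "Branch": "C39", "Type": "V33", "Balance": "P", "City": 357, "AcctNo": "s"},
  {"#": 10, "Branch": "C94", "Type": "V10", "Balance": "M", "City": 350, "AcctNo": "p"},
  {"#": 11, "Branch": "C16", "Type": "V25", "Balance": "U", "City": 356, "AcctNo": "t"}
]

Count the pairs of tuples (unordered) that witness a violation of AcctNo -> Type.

AcctNo=n: all 2 rows agree on Type — 0 pairs.
AcctNo=s: violating pairs (3,9) — 1 pair.
AcctNo=p: all 3 rows agree on Type — 0 pairs.
AcctNo=t: violating pairs (6,7), (7,11) — 2 pairs.

3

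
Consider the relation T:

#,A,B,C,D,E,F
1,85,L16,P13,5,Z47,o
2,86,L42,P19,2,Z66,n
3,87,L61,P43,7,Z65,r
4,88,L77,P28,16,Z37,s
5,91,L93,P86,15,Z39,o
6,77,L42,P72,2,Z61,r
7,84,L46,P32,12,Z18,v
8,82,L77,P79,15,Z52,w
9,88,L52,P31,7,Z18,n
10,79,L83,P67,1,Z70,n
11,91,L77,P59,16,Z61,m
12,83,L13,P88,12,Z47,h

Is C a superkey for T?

All 12 rows have distinct C values, so C → (all attributes) holds and C is a superkey.

Yes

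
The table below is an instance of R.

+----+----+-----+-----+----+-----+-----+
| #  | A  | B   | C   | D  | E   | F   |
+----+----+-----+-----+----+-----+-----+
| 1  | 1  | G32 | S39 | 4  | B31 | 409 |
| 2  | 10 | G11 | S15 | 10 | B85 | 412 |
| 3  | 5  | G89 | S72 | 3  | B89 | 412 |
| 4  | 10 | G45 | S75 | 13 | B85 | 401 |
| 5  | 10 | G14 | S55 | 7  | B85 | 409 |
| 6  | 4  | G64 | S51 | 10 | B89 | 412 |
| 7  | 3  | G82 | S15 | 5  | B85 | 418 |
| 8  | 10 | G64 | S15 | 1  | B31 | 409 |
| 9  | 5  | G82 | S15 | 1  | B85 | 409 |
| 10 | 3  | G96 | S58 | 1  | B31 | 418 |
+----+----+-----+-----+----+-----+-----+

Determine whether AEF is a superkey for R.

All 10 rows have distinct AEF values, so AEF → (all attributes) holds and AEF is a superkey.

Yes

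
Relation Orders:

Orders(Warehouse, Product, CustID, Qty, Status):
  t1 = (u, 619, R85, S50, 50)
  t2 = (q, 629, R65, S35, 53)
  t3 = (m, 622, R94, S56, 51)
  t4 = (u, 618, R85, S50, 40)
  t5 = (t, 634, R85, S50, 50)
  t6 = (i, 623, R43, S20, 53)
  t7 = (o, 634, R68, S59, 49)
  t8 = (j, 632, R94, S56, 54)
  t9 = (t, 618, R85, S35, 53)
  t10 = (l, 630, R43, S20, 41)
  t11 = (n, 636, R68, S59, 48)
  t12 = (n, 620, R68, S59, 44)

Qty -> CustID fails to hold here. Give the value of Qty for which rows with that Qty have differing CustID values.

Qty=S50: rows 1, 4, 5 → CustID = R85, R85, R85 ✓
Qty=S35: rows 2, 9 → CustID takes values {R65, R85} — violation
Qty=S56: rows 3, 8 → CustID = R94, R94 ✓
Qty=S20: rows 6, 10 → CustID = R43, R43 ✓
Qty=S59: rows 7, 11, 12 → CustID = R68, R68, R68 ✓
The only Qty value with inconsistent CustID is Qty=S35.

S35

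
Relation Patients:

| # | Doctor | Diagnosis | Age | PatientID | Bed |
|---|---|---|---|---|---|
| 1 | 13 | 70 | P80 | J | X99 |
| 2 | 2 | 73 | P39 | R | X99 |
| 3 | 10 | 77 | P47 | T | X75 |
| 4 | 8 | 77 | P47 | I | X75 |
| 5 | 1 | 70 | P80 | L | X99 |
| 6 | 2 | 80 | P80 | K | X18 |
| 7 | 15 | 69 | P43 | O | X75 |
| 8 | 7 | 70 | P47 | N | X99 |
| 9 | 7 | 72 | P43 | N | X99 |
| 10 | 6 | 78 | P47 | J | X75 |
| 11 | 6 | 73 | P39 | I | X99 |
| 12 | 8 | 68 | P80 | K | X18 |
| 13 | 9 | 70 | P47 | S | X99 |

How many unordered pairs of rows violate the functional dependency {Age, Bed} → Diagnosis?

3

(Age=P80, Bed=X99): all 2 rows agree on Diagnosis — 0 pairs.
(Age=P39, Bed=X99): all 2 rows agree on Diagnosis — 0 pairs.
(Age=P47, Bed=X75): violating pairs (3,10), (4,10) — 2 pairs.
(Age=P80, Bed=X18): violating pairs (6,12) — 1 pair.
(Age=P47, Bed=X99): all 2 rows agree on Diagnosis — 0 pairs.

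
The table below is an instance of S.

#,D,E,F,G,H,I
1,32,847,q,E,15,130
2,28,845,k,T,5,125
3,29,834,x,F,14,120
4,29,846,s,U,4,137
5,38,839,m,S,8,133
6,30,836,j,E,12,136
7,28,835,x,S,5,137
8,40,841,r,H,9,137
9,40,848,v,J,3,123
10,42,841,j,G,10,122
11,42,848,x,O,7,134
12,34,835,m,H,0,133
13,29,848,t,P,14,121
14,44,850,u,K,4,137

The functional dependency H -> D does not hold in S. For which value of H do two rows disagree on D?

H=15: row 1 → D = 32 ✓
H=5: rows 2, 7 → D = 28, 28 ✓
H=14: rows 3, 13 → D = 29, 29 ✓
H=4: rows 4, 14 → D takes values {29, 44} — violation
H=8: row 5 → D = 38 ✓
H=12: row 6 → D = 30 ✓
H=9: row 8 → D = 40 ✓
H=3: row 9 → D = 40 ✓
H=10: row 10 → D = 42 ✓
H=7: row 11 → D = 42 ✓
H=0: row 12 → D = 34 ✓
The only H value with inconsistent D is H=4.

4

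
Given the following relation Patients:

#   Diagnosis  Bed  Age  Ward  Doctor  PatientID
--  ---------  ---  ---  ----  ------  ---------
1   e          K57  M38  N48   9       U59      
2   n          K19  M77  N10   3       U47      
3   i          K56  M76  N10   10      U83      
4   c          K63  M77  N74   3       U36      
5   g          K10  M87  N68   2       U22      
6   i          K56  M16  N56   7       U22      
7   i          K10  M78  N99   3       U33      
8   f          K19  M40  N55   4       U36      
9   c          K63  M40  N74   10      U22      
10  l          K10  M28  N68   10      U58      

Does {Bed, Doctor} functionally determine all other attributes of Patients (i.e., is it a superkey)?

Yes

All 10 rows have distinct {Bed, Doctor} values, so {Bed, Doctor} → (all attributes) holds and {Bed, Doctor} is a superkey.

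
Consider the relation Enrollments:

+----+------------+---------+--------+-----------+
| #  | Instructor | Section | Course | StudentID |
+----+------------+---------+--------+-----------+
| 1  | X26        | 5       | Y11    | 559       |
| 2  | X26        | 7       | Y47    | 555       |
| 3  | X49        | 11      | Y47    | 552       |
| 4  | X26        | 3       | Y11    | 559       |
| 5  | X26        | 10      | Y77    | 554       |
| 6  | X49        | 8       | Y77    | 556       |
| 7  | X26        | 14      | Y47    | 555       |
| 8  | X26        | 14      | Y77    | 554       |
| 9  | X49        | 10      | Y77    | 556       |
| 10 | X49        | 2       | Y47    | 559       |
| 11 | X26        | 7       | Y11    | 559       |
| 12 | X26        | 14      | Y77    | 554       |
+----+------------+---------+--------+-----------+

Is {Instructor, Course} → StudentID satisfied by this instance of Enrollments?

(Instructor=X26, Course=Y11): rows 1, 4, 11 → StudentID = 559, 559, 559 ✓
(Instructor=X26, Course=Y47): rows 2, 7 → StudentID = 555, 555 ✓
(Instructor=X49, Course=Y47): rows 3, 10 → StudentID takes values {552, 559} — violation
(Instructor=X26, Course=Y77): rows 5, 8, 12 → StudentID = 554, 554, 554 ✓
(Instructor=X49, Course=Y77): rows 6, 9 → StudentID = 556, 556 ✓
Two rows agree on {Instructor, Course} but differ on StudentID, so {Instructor, Course} → StudentID does not hold.

No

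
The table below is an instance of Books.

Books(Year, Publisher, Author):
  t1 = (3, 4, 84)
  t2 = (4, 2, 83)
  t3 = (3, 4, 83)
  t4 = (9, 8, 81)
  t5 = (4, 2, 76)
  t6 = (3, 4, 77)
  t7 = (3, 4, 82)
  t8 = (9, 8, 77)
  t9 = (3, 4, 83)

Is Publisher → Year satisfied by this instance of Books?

Yes

Publisher=4: rows 1, 3, 6, 7, 9 → Year = 3, 3, 3, 3, 3 ✓
Publisher=2: rows 2, 5 → Year = 4, 4 ✓
Publisher=8: rows 4, 8 → Year = 9, 9 ✓
Every Publisher value is associated with a single Year value, so Publisher → Year holds.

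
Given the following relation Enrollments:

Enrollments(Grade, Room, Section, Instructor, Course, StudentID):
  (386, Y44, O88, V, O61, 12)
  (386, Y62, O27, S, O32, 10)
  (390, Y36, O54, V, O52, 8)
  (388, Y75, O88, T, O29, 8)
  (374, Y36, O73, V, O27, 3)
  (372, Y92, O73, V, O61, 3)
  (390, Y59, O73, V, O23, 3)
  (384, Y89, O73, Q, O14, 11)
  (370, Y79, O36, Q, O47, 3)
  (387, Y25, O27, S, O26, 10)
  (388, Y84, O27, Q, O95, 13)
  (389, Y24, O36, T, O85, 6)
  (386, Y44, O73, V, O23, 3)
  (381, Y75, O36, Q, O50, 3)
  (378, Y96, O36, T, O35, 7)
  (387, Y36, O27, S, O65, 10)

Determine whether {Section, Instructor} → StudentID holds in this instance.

No

(Section=O88, Instructor=V): 1 row → StudentID = 12 ✓
(Section=O27, Instructor=S): 3 rows → StudentID = 10, 10, 10 ✓
(Section=O54, Instructor=V): 1 row → StudentID = 8 ✓
(Section=O88, Instructor=T): 1 row → StudentID = 8 ✓
(Section=O73, Instructor=V): 4 rows → StudentID = 3, 3, 3, 3 ✓
(Section=O73, Instructor=Q): 1 row → StudentID = 11 ✓
(Section=O36, Instructor=Q): 2 rows → StudentID = 3, 3 ✓
(Section=O27, Instructor=Q): 1 row → StudentID = 13 ✓
(Section=O36, Instructor=T): 2 rows → StudentID takes values {6, 7} — violation
Two rows agree on {Section, Instructor} but differ on StudentID, so {Section, Instructor} → StudentID does not hold.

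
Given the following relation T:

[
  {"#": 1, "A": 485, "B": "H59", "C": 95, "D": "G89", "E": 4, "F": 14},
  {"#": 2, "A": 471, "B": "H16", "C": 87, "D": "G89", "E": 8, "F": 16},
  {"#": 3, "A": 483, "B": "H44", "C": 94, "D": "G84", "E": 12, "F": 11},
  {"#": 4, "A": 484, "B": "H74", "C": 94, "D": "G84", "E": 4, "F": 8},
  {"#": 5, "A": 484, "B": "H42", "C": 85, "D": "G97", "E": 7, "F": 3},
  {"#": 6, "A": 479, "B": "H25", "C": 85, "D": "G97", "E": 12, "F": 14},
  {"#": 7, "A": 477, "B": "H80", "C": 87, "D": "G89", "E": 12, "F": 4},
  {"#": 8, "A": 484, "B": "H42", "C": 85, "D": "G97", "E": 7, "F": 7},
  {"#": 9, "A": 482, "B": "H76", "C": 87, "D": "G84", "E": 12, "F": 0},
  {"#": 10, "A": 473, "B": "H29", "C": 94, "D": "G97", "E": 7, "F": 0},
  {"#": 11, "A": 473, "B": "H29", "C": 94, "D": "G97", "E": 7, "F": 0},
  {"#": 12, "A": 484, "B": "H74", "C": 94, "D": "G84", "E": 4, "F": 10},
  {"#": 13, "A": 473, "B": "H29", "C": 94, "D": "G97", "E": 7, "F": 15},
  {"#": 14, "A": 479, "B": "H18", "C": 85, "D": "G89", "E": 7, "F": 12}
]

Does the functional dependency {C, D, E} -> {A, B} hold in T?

(C=95, D=G89, E=4): row 1 → {A,B} = (485, H59) ✓
(C=87, D=G89, E=8): row 2 → {A,B} = (471, H16) ✓
(C=94, D=G84, E=12): row 3 → {A,B} = (483, H44) ✓
(C=94, D=G84, E=4): rows 4, 12 → {A,B} = (484, H74), (484, H74) ✓
(C=85, D=G97, E=7): rows 5, 8 → {A,B} = (484, H42), (484, H42) ✓
(C=85, D=G97, E=12): row 6 → {A,B} = (479, H25) ✓
(C=87, D=G89, E=12): row 7 → {A,B} = (477, H80) ✓
(C=87, D=G84, E=12): row 9 → {A,B} = (482, H76) ✓
(C=94, D=G97, E=7): rows 10, 11, 13 → {A,B} = (473, H29), (473, H29), (473, H29) ✓
(C=85, D=G89, E=7): row 14 → {A,B} = (479, H18) ✓
Every {C, D, E} value is associated with a single {A, B} value, so {C, D, E} -> {A, B} holds.

Yes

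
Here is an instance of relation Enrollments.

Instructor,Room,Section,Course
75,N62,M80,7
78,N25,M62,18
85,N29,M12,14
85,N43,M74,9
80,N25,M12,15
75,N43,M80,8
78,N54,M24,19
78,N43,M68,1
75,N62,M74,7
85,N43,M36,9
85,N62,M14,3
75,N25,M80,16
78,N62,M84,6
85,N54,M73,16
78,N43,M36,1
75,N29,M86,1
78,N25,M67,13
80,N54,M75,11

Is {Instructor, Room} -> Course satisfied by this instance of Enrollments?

No

(Instructor=75, Room=N62): 2 rows → Course = 7, 7 ✓
(Instructor=78, Room=N25): 2 rows → Course takes values {18, 13} — violation
(Instructor=85, Room=N29): 1 row → Course = 14 ✓
(Instructor=85, Room=N43): 2 rows → Course = 9, 9 ✓
(Instructor=80, Room=N25): 1 row → Course = 15 ✓
(Instructor=75, Room=N43): 1 row → Course = 8 ✓
(Instructor=78, Room=N54): 1 row → Course = 19 ✓
(Instructor=78, Room=N43): 2 rows → Course = 1, 1 ✓
(Instructor=85, Room=N62): 1 row → Course = 3 ✓
(Instructor=75, Room=N25): 1 row → Course = 16 ✓
(Instructor=78, Room=N62): 1 row → Course = 6 ✓
(Instructor=85, Room=N54): 1 row → Course = 16 ✓
(Instructor=75, Room=N29): 1 row → Course = 1 ✓
(Instructor=80, Room=N54): 1 row → Course = 11 ✓
Two rows agree on {Instructor, Room} but differ on Course, so {Instructor, Room} -> Course does not hold.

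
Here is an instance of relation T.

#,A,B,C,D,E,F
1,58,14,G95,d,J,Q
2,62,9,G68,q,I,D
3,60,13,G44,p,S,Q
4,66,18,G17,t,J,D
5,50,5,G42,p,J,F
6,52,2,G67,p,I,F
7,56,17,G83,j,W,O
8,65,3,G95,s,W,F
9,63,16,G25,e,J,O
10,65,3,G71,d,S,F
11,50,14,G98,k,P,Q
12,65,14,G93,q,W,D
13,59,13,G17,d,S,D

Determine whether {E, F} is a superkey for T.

All 13 rows have distinct {E, F} values, so {E, F} → (all attributes) holds and {E, F} is a superkey.

Yes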